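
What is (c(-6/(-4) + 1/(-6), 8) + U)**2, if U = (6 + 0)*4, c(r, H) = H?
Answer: 1024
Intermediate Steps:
U = 24 (U = 6*4 = 24)
(c(-6/(-4) + 1/(-6), 8) + U)**2 = (8 + 24)**2 = 32**2 = 1024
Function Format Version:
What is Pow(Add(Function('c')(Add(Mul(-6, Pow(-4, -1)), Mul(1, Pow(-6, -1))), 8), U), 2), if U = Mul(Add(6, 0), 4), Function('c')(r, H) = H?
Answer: 1024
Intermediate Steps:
U = 24 (U = Mul(6, 4) = 24)
Pow(Add(Function('c')(Add(Mul(-6, Pow(-4, -1)), Mul(1, Pow(-6, -1))), 8), U), 2) = Pow(Add(8, 24), 2) = Pow(32, 2) = 1024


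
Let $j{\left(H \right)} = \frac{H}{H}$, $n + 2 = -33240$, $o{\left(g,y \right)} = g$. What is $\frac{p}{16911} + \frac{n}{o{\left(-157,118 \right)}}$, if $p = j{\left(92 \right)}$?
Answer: $\frac{562155619}{2655027} \approx 211.73$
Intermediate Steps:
$n = -33242$ ($n = -2 - 33240 = -33242$)
$j{\left(H \right)} = 1$
$p = 1$
$\frac{p}{16911} + \frac{n}{o{\left(-157,118 \right)}} = 1 \cdot \frac{1}{16911} - \frac{33242}{-157} = 1 \cdot \frac{1}{16911} - - \frac{33242}{157} = \frac{1}{16911} + \frac{33242}{157} = \frac{562155619}{2655027}$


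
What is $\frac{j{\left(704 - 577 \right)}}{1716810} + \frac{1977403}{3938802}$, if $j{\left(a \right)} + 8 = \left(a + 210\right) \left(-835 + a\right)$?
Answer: $\frac{409168555337}{1127029110270} \approx 0.36305$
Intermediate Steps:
$j{\left(a \right)} = -8 + \left(-835 + a\right) \left(210 + a\right)$ ($j{\left(a \right)} = -8 + \left(a + 210\right) \left(-835 + a\right) = -8 + \left(210 + a\right) \left(-835 + a\right) = -8 + \left(-835 + a\right) \left(210 + a\right)$)
$\frac{j{\left(704 - 577 \right)}}{1716810} + \frac{1977403}{3938802} = \frac{-175358 + \left(704 - 577\right)^{2} - 625 \left(704 - 577\right)}{1716810} + \frac{1977403}{3938802} = \left(-175358 + 127^{2} - 79375\right) \frac{1}{1716810} + 1977403 \cdot \frac{1}{3938802} = \left(-175358 + 16129 - 79375\right) \frac{1}{1716810} + \frac{1977403}{3938802} = \left(-238604\right) \frac{1}{1716810} + \frac{1977403}{3938802} = - \frac{119302}{858405} + \frac{1977403}{3938802} = \frac{409168555337}{1127029110270}$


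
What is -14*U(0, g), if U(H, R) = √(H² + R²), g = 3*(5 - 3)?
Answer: -84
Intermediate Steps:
g = 6 (g = 3*2 = 6)
-14*U(0, g) = -14*√(0² + 6²) = -14*√(0 + 36) = -14*√36 = -14*6 = -84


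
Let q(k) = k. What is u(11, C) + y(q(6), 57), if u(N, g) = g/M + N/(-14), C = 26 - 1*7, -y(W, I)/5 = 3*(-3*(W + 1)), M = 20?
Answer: 44123/140 ≈ 315.16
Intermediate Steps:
y(W, I) = 45 + 45*W (y(W, I) = -15*(-3*(W + 1)) = -15*(-3*(1 + W)) = -15*(-3 - 3*W) = -5*(-9 - 9*W) = 45 + 45*W)
C = 19 (C = 26 - 7 = 19)
u(N, g) = -N/14 + g/20 (u(N, g) = g/20 + N/(-14) = g*(1/20) + N*(-1/14) = g/20 - N/14 = -N/14 + g/20)
u(11, C) + y(q(6), 57) = (-1/14*11 + (1/20)*19) + (45 + 45*6) = (-11/14 + 19/20) + (45 + 270) = 23/140 + 315 = 44123/140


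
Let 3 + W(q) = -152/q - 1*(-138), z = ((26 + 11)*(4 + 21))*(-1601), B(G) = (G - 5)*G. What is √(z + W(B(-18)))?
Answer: I*√7050042938/69 ≈ 1216.9*I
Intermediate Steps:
B(G) = G*(-5 + G) (B(G) = (-5 + G)*G = G*(-5 + G))
z = -1480925 (z = (37*25)*(-1601) = 925*(-1601) = -1480925)
W(q) = 135 - 152/q (W(q) = -3 + (-152/q - 1*(-138)) = -3 + (-152/q + 138) = -3 + (138 - 152/q) = 135 - 152/q)
√(z + W(B(-18))) = √(-1480925 + (135 - 152*(-1/(18*(-5 - 18))))) = √(-1480925 + (135 - 152/((-18*(-23))))) = √(-1480925 + (135 - 152/414)) = √(-1480925 + (135 - 152*1/414)) = √(-1480925 + (135 - 76/207)) = √(-1480925 + 27869/207) = √(-306523606/207) = I*√7050042938/69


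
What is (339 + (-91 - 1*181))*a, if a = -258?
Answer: -17286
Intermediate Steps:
(339 + (-91 - 1*181))*a = (339 + (-91 - 1*181))*(-258) = (339 + (-91 - 181))*(-258) = (339 - 272)*(-258) = 67*(-258) = -17286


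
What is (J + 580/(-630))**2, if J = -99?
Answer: 39627025/3969 ≈ 9984.1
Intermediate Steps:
(J + 580/(-630))**2 = (-99 + 580/(-630))**2 = (-99 + 580*(-1/630))**2 = (-99 - 58/63)**2 = (-6295/63)**2 = 39627025/3969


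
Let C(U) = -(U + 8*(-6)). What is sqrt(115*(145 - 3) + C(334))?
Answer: 2*sqrt(4011) ≈ 126.66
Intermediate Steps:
C(U) = 48 - U (C(U) = -(U - 48) = -(-48 + U) = 48 - U)
sqrt(115*(145 - 3) + C(334)) = sqrt(115*(145 - 3) + (48 - 1*334)) = sqrt(115*142 + (48 - 334)) = sqrt(16330 - 286) = sqrt(16044) = 2*sqrt(4011)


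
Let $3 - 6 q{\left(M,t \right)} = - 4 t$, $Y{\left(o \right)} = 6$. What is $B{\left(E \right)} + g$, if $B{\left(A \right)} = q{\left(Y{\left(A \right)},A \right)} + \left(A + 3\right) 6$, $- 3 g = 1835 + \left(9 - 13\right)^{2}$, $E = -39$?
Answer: $- \frac{1717}{2} \approx -858.5$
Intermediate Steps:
$q{\left(M,t \right)} = \frac{1}{2} + \frac{2 t}{3}$ ($q{\left(M,t \right)} = \frac{1}{2} - \frac{\left(-4\right) t}{6} = \frac{1}{2} + \frac{2 t}{3}$)
$g = -617$ ($g = - \frac{1835 + \left(9 - 13\right)^{2}}{3} = - \frac{1835 + \left(-4\right)^{2}}{3} = - \frac{1835 + 16}{3} = \left(- \frac{1}{3}\right) 1851 = -617$)
$B{\left(A \right)} = \frac{37}{2} + \frac{20 A}{3}$ ($B{\left(A \right)} = \left(\frac{1}{2} + \frac{2 A}{3}\right) + \left(A + 3\right) 6 = \left(\frac{1}{2} + \frac{2 A}{3}\right) + \left(3 + A\right) 6 = \left(\frac{1}{2} + \frac{2 A}{3}\right) + \left(18 + 6 A\right) = \frac{37}{2} + \frac{20 A}{3}$)
$B{\left(E \right)} + g = \left(\frac{37}{2} + \frac{20}{3} \left(-39\right)\right) - 617 = \left(\frac{37}{2} - 260\right) - 617 = - \frac{483}{2} - 617 = - \frac{1717}{2}$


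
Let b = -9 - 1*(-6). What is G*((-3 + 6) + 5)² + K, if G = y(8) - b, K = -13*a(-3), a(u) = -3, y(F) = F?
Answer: 743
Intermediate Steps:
K = 39 (K = -13*(-3) = 39)
b = -3 (b = -9 + 6 = -3)
G = 11 (G = 8 - 1*(-3) = 8 + 3 = 11)
G*((-3 + 6) + 5)² + K = 11*((-3 + 6) + 5)² + 39 = 11*(3 + 5)² + 39 = 11*8² + 39 = 11*64 + 39 = 704 + 39 = 743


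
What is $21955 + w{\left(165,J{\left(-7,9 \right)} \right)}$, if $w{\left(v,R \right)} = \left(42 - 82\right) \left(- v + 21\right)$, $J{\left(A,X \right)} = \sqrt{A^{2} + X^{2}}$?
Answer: $27715$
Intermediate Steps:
$w{\left(v,R \right)} = -840 + 40 v$ ($w{\left(v,R \right)} = - 40 \left(21 - v\right) = -840 + 40 v$)
$21955 + w{\left(165,J{\left(-7,9 \right)} \right)} = 21955 + \left(-840 + 40 \cdot 165\right) = 21955 + \left(-840 + 6600\right) = 21955 + 5760 = 27715$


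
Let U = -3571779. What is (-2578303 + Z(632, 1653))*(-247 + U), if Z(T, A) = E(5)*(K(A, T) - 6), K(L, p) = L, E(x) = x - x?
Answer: 9209765351878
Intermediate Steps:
E(x) = 0
Z(T, A) = 0 (Z(T, A) = 0*(A - 6) = 0*(-6 + A) = 0)
(-2578303 + Z(632, 1653))*(-247 + U) = (-2578303 + 0)*(-247 - 3571779) = -2578303*(-3572026) = 9209765351878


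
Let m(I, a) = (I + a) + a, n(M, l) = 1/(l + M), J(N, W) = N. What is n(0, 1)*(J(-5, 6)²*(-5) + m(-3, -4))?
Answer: -136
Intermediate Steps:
n(M, l) = 1/(M + l)
m(I, a) = I + 2*a
n(0, 1)*(J(-5, 6)²*(-5) + m(-3, -4)) = ((-5)²*(-5) + (-3 + 2*(-4)))/(0 + 1) = (25*(-5) + (-3 - 8))/1 = 1*(-125 - 11) = 1*(-136) = -136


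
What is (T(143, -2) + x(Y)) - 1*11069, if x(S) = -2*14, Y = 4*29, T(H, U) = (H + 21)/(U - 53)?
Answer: -610499/55 ≈ -11100.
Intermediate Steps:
T(H, U) = (21 + H)/(-53 + U)
Y = 116
x(S) = -28
(T(143, -2) + x(Y)) - 1*11069 = ((21 + 143)/(-53 - 2) - 28) - 1*11069 = (164/(-55) - 28) - 11069 = (-1/55*164 - 28) - 11069 = (-164/55 - 28) - 11069 = -1704/55 - 11069 = -610499/55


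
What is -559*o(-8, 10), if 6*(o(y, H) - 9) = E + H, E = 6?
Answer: -19565/3 ≈ -6521.7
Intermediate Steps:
o(y, H) = 10 + H/6 (o(y, H) = 9 + (6 + H)/6 = 9 + (1 + H/6) = 10 + H/6)
-559*o(-8, 10) = -559*(10 + (⅙)*10) = -559*(10 + 5/3) = -559*35/3 = -19565/3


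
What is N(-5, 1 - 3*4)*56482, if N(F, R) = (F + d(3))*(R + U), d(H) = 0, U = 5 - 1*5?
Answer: 3106510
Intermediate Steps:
U = 0 (U = 5 - 5 = 0)
N(F, R) = F*R (N(F, R) = (F + 0)*(R + 0) = F*R)
N(-5, 1 - 3*4)*56482 = -5*(1 - 3*4)*56482 = -5*(1 - 12)*56482 = -5*(-11)*56482 = 55*56482 = 3106510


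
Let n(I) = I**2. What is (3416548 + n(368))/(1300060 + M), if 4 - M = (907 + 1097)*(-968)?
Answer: 887993/809984 ≈ 1.0963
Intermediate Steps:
M = 1939876 (M = 4 - (907 + 1097)*(-968) = 4 - 2004*(-968) = 4 - 1*(-1939872) = 4 + 1939872 = 1939876)
(3416548 + n(368))/(1300060 + M) = (3416548 + 368**2)/(1300060 + 1939876) = (3416548 + 135424)/3239936 = 3551972*(1/3239936) = 887993/809984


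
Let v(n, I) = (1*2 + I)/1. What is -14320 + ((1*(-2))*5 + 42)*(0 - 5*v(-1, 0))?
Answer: -14640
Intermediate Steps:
v(n, I) = 2 + I (v(n, I) = (2 + I)*1 = 2 + I)
-14320 + ((1*(-2))*5 + 42)*(0 - 5*v(-1, 0)) = -14320 + ((1*(-2))*5 + 42)*(0 - 5*(2 + 0)) = -14320 + (-2*5 + 42)*(0 - 5*2) = -14320 + (-10 + 42)*(0 - 10) = -14320 + 32*(-10) = -14320 - 320 = -14640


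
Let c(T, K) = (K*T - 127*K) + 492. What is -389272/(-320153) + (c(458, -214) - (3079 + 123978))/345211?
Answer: 71183094345/110520337283 ≈ 0.64407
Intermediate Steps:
c(T, K) = 492 - 127*K + K*T (c(T, K) = (-127*K + K*T) + 492 = 492 - 127*K + K*T)
-389272/(-320153) + (c(458, -214) - (3079 + 123978))/345211 = -389272/(-320153) + ((492 - 127*(-214) - 214*458) - (3079 + 123978))/345211 = -389272*(-1/320153) + ((492 + 27178 - 98012) - 1*127057)*(1/345211) = 389272/320153 + (-70342 - 127057)*(1/345211) = 389272/320153 - 197399*1/345211 = 389272/320153 - 197399/345211 = 71183094345/110520337283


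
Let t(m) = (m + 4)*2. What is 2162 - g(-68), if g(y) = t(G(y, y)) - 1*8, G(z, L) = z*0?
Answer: 2162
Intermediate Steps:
G(z, L) = 0
t(m) = 8 + 2*m (t(m) = (4 + m)*2 = 8 + 2*m)
g(y) = 0 (g(y) = (8 + 2*0) - 1*8 = (8 + 0) - 8 = 8 - 8 = 0)
2162 - g(-68) = 2162 - 1*0 = 2162 + 0 = 2162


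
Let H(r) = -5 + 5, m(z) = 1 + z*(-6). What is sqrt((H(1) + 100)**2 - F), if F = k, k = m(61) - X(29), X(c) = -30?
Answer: sqrt(10335) ≈ 101.66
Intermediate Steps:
m(z) = 1 - 6*z
k = -335 (k = (1 - 6*61) - 1*(-30) = (1 - 366) + 30 = -365 + 30 = -335)
F = -335
H(r) = 0
sqrt((H(1) + 100)**2 - F) = sqrt((0 + 100)**2 - 1*(-335)) = sqrt(100**2 + 335) = sqrt(10000 + 335) = sqrt(10335)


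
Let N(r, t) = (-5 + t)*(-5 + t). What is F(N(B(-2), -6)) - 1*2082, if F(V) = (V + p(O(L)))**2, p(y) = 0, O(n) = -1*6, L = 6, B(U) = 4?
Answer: 12559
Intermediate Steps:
O(n) = -6
N(r, t) = (-5 + t)**2
F(V) = V**2 (F(V) = (V + 0)**2 = V**2)
F(N(B(-2), -6)) - 1*2082 = ((-5 - 6)**2)**2 - 1*2082 = ((-11)**2)**2 - 2082 = 121**2 - 2082 = 14641 - 2082 = 12559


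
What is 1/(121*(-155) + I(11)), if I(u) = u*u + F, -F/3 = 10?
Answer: -1/18664 ≈ -5.3579e-5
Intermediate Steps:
F = -30 (F = -3*10 = -30)
I(u) = -30 + u² (I(u) = u*u - 30 = u² - 30 = -30 + u²)
1/(121*(-155) + I(11)) = 1/(121*(-155) + (-30 + 11²)) = 1/(-18755 + (-30 + 121)) = 1/(-18755 + 91) = 1/(-18664) = -1/18664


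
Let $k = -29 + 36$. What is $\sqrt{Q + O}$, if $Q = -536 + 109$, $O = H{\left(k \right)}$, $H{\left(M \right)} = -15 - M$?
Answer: $i \sqrt{449} \approx 21.19 i$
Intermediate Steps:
$k = 7$
$O = -22$ ($O = -15 - 7 = -22$)
$Q = -427$
$\sqrt{Q + O} = \sqrt{-427 - 22} = \sqrt{-449} = i \sqrt{449}$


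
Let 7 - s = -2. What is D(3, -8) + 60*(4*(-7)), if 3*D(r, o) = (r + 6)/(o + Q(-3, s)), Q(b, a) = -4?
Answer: -6721/4 ≈ -1680.3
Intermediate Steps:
s = 9 (s = 7 - 1*(-2) = 7 + 2 = 9)
D(r, o) = (6 + r)/(3*(-4 + o)) (D(r, o) = ((r + 6)/(o - 4))/3 = ((6 + r)/(-4 + o))/3 = (6 + r)/(3*(-4 + o)))
D(3, -8) + 60*(4*(-7)) = (6 + 3)/(3*(-4 - 8)) + 60*(4*(-7)) = (⅓)*9/(-12) + 60*(-28) = (⅓)*(-1/12)*9 - 1680 = -¼ - 1680 = -6721/4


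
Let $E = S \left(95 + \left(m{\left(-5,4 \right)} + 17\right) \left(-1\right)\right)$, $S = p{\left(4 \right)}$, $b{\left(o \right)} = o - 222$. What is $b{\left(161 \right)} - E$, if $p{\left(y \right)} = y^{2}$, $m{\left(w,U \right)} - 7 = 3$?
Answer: $-1149$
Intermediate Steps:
$b{\left(o \right)} = -222 + o$
$m{\left(w,U \right)} = 10$ ($m{\left(w,U \right)} = 7 + 3 = 10$)
$S = 16$ ($S = 4^{2} = 16$)
$E = 1088$ ($E = 16 \left(95 + \left(10 + 17\right) \left(-1\right)\right) = 16 \left(95 + 27 \left(-1\right)\right) = 16 \left(95 - 27\right) = 16 \cdot 68 = 1088$)
$b{\left(161 \right)} - E = \left(-222 + 161\right) - 1088 = -61 - 1088 = -1149$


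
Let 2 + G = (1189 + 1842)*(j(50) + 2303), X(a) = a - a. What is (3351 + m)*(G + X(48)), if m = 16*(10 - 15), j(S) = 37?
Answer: 23199691798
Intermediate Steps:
X(a) = 0
G = 7092538 (G = -2 + (1189 + 1842)*(37 + 2303) = -2 + 3031*2340 = -2 + 7092540 = 7092538)
m = -80 (m = 16*(-5) = -80)
(3351 + m)*(G + X(48)) = (3351 - 80)*(7092538 + 0) = 3271*7092538 = 23199691798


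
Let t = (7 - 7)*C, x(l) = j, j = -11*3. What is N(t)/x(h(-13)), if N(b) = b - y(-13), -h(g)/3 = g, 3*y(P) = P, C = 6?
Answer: -13/99 ≈ -0.13131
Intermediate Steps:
y(P) = P/3
h(g) = -3*g
j = -33
x(l) = -33
t = 0 (t = (7 - 7)*6 = 0*6 = 0)
N(b) = 13/3 + b (N(b) = b - (-13)/3 = b - 1*(-13/3) = b + 13/3 = 13/3 + b)
N(t)/x(h(-13)) = (13/3 + 0)/(-33) = (13/3)*(-1/33) = -13/99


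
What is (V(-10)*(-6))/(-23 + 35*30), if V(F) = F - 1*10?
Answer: 120/1027 ≈ 0.11685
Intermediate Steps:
V(F) = -10 + F (V(F) = F - 10 = -10 + F)
(V(-10)*(-6))/(-23 + 35*30) = ((-10 - 10)*(-6))/(-23 + 35*30) = (-20*(-6))/(-23 + 1050) = 120/1027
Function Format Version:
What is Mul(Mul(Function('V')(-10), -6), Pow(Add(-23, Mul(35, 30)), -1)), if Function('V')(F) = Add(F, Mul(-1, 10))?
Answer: Rational(120, 1027) ≈ 0.11685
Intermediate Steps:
Function('V')(F) = Add(-10, F) (Function('V')(F) = Add(F, -10) = Add(-10, F))
Mul(Mul(Function('V')(-10), -6), Pow(Add(-23, Mul(35, 30)), -1)) = Mul(Mul(Add(-10, -10), -6), Pow(Add(-23, Mul(35, 30)), -1)) = Mul(Mul(-20, -6), Pow(Add(-23, 1050), -1)) = Mul(120, Pow(1027, -1)) = Mul(120, Rational(1, 1027)) = Rational(120, 1027)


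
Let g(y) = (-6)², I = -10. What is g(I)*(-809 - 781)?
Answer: -57240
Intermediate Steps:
g(y) = 36
g(I)*(-809 - 781) = 36*(-809 - 781) = 36*(-1590) = -57240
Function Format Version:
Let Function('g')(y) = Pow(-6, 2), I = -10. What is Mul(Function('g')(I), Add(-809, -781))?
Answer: -57240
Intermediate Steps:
Function('g')(y) = 36
Mul(Function('g')(I), Add(-809, -781)) = Mul(36, Add(-809, -781)) = Mul(36, -1590) = -57240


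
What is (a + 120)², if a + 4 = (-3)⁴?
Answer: 38809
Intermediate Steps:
a = 77 (a = -4 + (-3)⁴ = -4 + 81 = 77)
(a + 120)² = (77 + 120)² = 197² = 38809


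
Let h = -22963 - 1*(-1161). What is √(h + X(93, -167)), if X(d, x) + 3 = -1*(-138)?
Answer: I*√21667 ≈ 147.2*I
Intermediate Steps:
X(d, x) = 135 (X(d, x) = -3 - 1*(-138) = -3 + 138 = 135)
h = -21802 (h = -22963 + 1161 = -21802)
√(h + X(93, -167)) = √(-21802 + 135) = √(-21667) = I*√21667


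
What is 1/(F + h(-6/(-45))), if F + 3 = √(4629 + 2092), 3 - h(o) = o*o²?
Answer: 27000/76556390561 + 11390625*√6721/76556390561 ≈ 0.012198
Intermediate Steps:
h(o) = 3 - o³ (h(o) = 3 - o*o² = 3 - o³)
F = -3 + √6721 (F = -3 + √(4629 + 2092) = -3 + √6721 ≈ 78.982)
1/(F + h(-6/(-45))) = 1/((-3 + √6721) + (3 - (-6/(-45))³)) = 1/((-3 + √6721) + (3 - (-6*(-1/45))³)) = 1/((-3 + √6721) + (3 - (2/15)³)) = 1/((-3 + √6721) + (3 - 1*8/3375)) = 1/((-3 + √6721) + (3 - 8/3375)) = 1/((-3 + √6721) + 10117/3375) = 1/(-8/3375 + √6721)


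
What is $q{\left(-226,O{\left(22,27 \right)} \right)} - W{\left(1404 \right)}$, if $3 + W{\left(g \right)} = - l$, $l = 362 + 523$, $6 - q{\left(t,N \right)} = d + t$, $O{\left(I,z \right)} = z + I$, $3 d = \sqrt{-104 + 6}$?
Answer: $1120 - \frac{7 i \sqrt{2}}{3} \approx 1120.0 - 3.2998 i$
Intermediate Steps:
$d = \frac{7 i \sqrt{2}}{3}$ ($d = \frac{\sqrt{-104 + 6}}{3} = \frac{\sqrt{-98}}{3} = \frac{7 i \sqrt{2}}{3} \approx 3.2998 i$)
$O{\left(I,z \right)} = I + z$
$q{\left(t,N \right)} = 6 - t - \frac{7 i \sqrt{2}}{3}$ ($q{\left(t,N \right)} = 6 - \left(\frac{7 i \sqrt{2}}{3} + t\right) = 6 - \left(t + \frac{7 i \sqrt{2}}{3}\right) = 6 - t - \frac{7 i \sqrt{2}}{3}$)
$l = 885$
$W{\left(g \right)} = -888$ ($W{\left(g \right)} = -3 - 885 = -888$)
$q{\left(-226,O{\left(22,27 \right)} \right)} - W{\left(1404 \right)} = \left(6 - -226 - \frac{7 i \sqrt{2}}{3}\right) - -888 = \left(6 + 226 - \frac{7 i \sqrt{2}}{3}\right) + 888 = \left(232 - \frac{7 i \sqrt{2}}{3}\right) + 888 = 1120 - \frac{7 i \sqrt{2}}{3}$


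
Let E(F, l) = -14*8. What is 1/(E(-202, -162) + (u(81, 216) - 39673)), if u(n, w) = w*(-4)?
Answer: -1/40649 ≈ -2.4601e-5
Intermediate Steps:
u(n, w) = -4*w
E(F, l) = -112
1/(E(-202, -162) + (u(81, 216) - 39673)) = 1/(-112 + (-4*216 - 39673)) = 1/(-112 + (-864 - 39673)) = 1/(-112 - 40537) = 1/(-40649) = -1/40649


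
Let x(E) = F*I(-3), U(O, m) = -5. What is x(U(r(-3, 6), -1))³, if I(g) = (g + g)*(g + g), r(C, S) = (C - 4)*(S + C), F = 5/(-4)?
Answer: -91125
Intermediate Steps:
F = -5/4 (F = 5*(-¼) = -5/4 ≈ -1.2500)
r(C, S) = (-4 + C)*(C + S)
I(g) = 4*g² (I(g) = (2*g)*(2*g) = 4*g²)
x(E) = -45 (x(E) = -5*(-3)² = -5*9 = -5/4*36 = -45)
x(U(r(-3, 6), -1))³ = (-45)³ = -91125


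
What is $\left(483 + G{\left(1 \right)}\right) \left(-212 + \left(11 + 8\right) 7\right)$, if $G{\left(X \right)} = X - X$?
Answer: $-38157$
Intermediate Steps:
$G{\left(X \right)} = 0$
$\left(483 + G{\left(1 \right)}\right) \left(-212 + \left(11 + 8\right) 7\right) = \left(483 + 0\right) \left(-212 + \left(11 + 8\right) 7\right) = 483 \left(-212 + 19 \cdot 7\right) = 483 \left(-212 + 133\right) = 483 \left(-79\right) = -38157$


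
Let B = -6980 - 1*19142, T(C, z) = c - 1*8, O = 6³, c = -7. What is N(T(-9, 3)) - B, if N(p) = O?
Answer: 26338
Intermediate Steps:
O = 216
T(C, z) = -15 (T(C, z) = -7 - 1*8 = -7 - 8 = -15)
B = -26122 (B = -6980 - 19142 = -26122)
N(p) = 216
N(T(-9, 3)) - B = 216 - 1*(-26122) = 216 + 26122 = 26338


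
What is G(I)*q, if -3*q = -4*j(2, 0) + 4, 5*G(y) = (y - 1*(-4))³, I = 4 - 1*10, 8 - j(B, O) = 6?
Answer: -32/15 ≈ -2.1333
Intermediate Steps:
j(B, O) = 2 (j(B, O) = 8 - 1*6 = 8 - 6 = 2)
I = -6 (I = 4 - 10 = -6)
G(y) = (4 + y)³/5 (G(y) = (y - 1*(-4))³/5 = (y + 4)³/5 = (4 + y)³/5)
q = 4/3 (q = -(-4*2 + 4)/3 = -(-8 + 4)/3 = -⅓*(-4) = 4/3 ≈ 1.3333)
G(I)*q = ((4 - 6)³/5)*(4/3) = ((⅕)*(-2)³)*(4/3) = ((⅕)*(-8))*(4/3) = -8/5*4/3 = -32/15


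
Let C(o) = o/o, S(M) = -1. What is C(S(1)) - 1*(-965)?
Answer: 966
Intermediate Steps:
C(o) = 1
C(S(1)) - 1*(-965) = 1 - 1*(-965) = 1 + 965 = 966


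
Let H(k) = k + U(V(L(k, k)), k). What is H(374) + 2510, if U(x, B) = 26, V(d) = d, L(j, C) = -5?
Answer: 2910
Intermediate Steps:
H(k) = 26 + k (H(k) = k + 26 = 26 + k)
H(374) + 2510 = (26 + 374) + 2510 = 400 + 2510 = 2910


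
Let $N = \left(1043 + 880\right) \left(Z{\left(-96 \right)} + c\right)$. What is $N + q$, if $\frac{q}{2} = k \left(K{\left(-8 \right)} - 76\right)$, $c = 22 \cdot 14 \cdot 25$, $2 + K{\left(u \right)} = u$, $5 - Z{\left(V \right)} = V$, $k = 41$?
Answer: $14994271$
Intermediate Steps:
$Z{\left(V \right)} = 5 - V$
$K{\left(u \right)} = -2 + u$
$c = 7700$ ($c = 308 \cdot 25 = 7700$)
$N = 15001323$ ($N = \left(1043 + 880\right) \left(\left(5 - -96\right) + 7700\right) = 1923 \left(\left(5 + 96\right) + 7700\right) = 1923 \left(101 + 7700\right) = 1923 \cdot 7801 = 15001323$)
$q = -7052$ ($q = 2 \cdot 41 \left(\left(-2 - 8\right) - 76\right) = 2 \cdot 41 \left(-10 - 76\right) = 2 \cdot 41 \left(-86\right) = 2 \left(-3526\right) = -7052$)
$N + q = 15001323 - 7052 = 14994271$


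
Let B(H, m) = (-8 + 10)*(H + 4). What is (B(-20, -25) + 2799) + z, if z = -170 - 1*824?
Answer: 1773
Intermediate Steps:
B(H, m) = 8 + 2*H (B(H, m) = 2*(4 + H) = 8 + 2*H)
z = -994 (z = -170 - 824 = -994)
(B(-20, -25) + 2799) + z = ((8 + 2*(-20)) + 2799) - 994 = ((8 - 40) + 2799) - 994 = (-32 + 2799) - 994 = 2767 - 994 = 1773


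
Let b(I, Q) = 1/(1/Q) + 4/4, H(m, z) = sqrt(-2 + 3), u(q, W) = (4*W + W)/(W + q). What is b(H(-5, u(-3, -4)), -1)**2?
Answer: 0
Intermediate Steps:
u(q, W) = 5*W/(W + q) (u(q, W) = (5*W)/(W + q) = 5*W/(W + q))
H(m, z) = 1 (H(m, z) = sqrt(1) = 1)
b(I, Q) = 1 + Q (b(I, Q) = 1/1/Q + 4*(1/4) = 1*Q + 1 = Q + 1 = 1 + Q)
b(H(-5, u(-3, -4)), -1)**2 = (1 - 1)**2 = 0**2 = 0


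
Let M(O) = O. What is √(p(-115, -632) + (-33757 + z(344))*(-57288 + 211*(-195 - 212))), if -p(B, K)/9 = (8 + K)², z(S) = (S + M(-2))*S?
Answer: I*√12013759399 ≈ 1.0961e+5*I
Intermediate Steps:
z(S) = S*(-2 + S) (z(S) = (S - 2)*S = (-2 + S)*S = S*(-2 + S))
p(B, K) = -9*(8 + K)²
√(p(-115, -632) + (-33757 + z(344))*(-57288 + 211*(-195 - 212))) = √(-9*(8 - 632)² + (-33757 + 344*(-2 + 344))*(-57288 + 211*(-195 - 212))) = √(-9*(-624)² + (-33757 + 344*342)*(-57288 + 211*(-407))) = √(-9*389376 + (-33757 + 117648)*(-57288 - 85877)) = √(-3504384 + 83891*(-143165)) = √(-3504384 - 12010255015) = √(-12013759399) = I*√12013759399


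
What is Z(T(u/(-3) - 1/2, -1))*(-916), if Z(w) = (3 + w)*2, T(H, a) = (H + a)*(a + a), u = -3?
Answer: -7328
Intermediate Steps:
T(H, a) = 2*a*(H + a) (T(H, a) = (H + a)*(2*a) = 2*a*(H + a))
Z(w) = 6 + 2*w
Z(T(u/(-3) - 1/2, -1))*(-916) = (6 + 2*(2*(-1)*((-3/(-3) - 1/2) - 1)))*(-916) = (6 + 2*(2*(-1)*((-3*(-1/3) - 1*1/2) - 1)))*(-916) = (6 + 2*(2*(-1)*((1 - 1/2) - 1)))*(-916) = (6 + 2*(2*(-1)*(1/2 - 1)))*(-916) = (6 + 2*(2*(-1)*(-1/2)))*(-916) = (6 + 2*1)*(-916) = (6 + 2)*(-916) = 8*(-916) = -7328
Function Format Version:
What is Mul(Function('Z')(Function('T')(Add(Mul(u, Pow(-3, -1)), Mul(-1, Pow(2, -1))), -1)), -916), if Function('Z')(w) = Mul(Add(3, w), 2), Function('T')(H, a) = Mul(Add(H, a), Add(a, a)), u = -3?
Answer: -7328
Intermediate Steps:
Function('T')(H, a) = Mul(2, a, Add(H, a)) (Function('T')(H, a) = Mul(Add(H, a), Mul(2, a)) = Mul(2, a, Add(H, a)))
Function('Z')(w) = Add(6, Mul(2, w))
Mul(Function('Z')(Function('T')(Add(Mul(u, Pow(-3, -1)), Mul(-1, Pow(2, -1))), -1)), -916) = Mul(Add(6, Mul(2, Mul(2, -1, Add(Add(Mul(-3, Pow(-3, -1)), Mul(-1, Pow(2, -1))), -1)))), -916) = Mul(Add(6, Mul(2, Mul(2, -1, Add(Add(Mul(-3, Rational(-1, 3)), Mul(-1, Rational(1, 2))), -1)))), -916) = Mul(Add(6, Mul(2, Mul(2, -1, Add(Add(1, Rational(-1, 2)), -1)))), -916) = Mul(Add(6, Mul(2, Mul(2, -1, Add(Rational(1, 2), -1)))), -916) = Mul(Add(6, Mul(2, Mul(2, -1, Rational(-1, 2)))), -916) = Mul(Add(6, Mul(2, 1)), -916) = Mul(Add(6, 2), -916) = Mul(8, -916) = -7328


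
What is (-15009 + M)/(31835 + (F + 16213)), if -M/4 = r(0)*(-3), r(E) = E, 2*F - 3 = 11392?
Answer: -30018/107491 ≈ -0.27926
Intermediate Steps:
F = 11395/2 (F = 3/2 + (1/2)*11392 = 3/2 + 5696 = 11395/2 ≈ 5697.5)
M = 0 (M = -0*(-3) = -4*0 = 0)
(-15009 + M)/(31835 + (F + 16213)) = (-15009 + 0)/(31835 + (11395/2 + 16213)) = -15009/(31835 + 43821/2) = -15009/107491/2 = -15009*2/107491 = -30018/107491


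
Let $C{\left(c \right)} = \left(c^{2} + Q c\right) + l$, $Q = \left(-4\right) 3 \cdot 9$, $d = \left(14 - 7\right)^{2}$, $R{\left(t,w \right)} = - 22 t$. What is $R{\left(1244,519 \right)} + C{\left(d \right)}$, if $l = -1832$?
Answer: $-32091$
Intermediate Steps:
$d = 49$ ($d = 7^{2} = 49$)
$Q = -108$ ($Q = \left(-12\right) 9 = -108$)
$C{\left(c \right)} = -1832 + c^{2} - 108 c$ ($C{\left(c \right)} = \left(c^{2} - 108 c\right) - 1832 = -1832 + c^{2} - 108 c$)
$R{\left(1244,519 \right)} + C{\left(d \right)} = \left(-22\right) 1244 - \left(7124 - 2401\right) = -27368 - 4723 = -32091$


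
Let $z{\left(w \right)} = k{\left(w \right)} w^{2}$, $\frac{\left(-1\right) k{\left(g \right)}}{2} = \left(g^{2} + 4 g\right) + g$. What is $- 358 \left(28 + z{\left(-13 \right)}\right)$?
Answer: $12574392$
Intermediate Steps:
$k{\left(g \right)} = - 10 g - 2 g^{2}$ ($k{\left(g \right)} = - 2 \left(\left(g^{2} + 4 g\right) + g\right) = - 2 \left(g^{2} + 5 g\right) = - 10 g - 2 g^{2}$)
$z{\left(w \right)} = - 2 w^{3} \left(5 + w\right)$ ($z{\left(w \right)} = - 2 w \left(5 + w\right) w^{2} = - 2 w^{3} \left(5 + w\right)$)
$- 358 \left(28 + z{\left(-13 \right)}\right) = - 358 \left(28 + 2 \left(-13\right)^{3} \left(-5 - -13\right)\right) = - 358 \left(28 + 2 \left(-2197\right) \left(-5 + 13\right)\right) = - 358 \left(28 + 2 \left(-2197\right) 8\right) = - 358 \left(28 - 35152\right) = \left(-358\right) \left(-35124\right) = 12574392$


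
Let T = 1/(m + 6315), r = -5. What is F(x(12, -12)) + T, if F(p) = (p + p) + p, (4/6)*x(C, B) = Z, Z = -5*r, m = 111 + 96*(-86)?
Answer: 102937/915 ≈ 112.50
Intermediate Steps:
m = -8145 (m = 111 - 8256 = -8145)
Z = 25 (Z = -5*(-5) = 25)
x(C, B) = 75/2 (x(C, B) = (3/2)*25 = 75/2)
F(p) = 3*p (F(p) = 2*p + p = 3*p)
T = -1/1830 (T = 1/(-8145 + 6315) = 1/(-1830) = -1/1830 ≈ -0.00054645)
F(x(12, -12)) + T = 3*(75/2) - 1/1830 = 225/2 - 1/1830 = 102937/915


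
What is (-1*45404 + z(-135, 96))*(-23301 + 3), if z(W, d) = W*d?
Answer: 1359764472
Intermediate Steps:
(-1*45404 + z(-135, 96))*(-23301 + 3) = (-1*45404 - 135*96)*(-23301 + 3) = (-45404 - 12960)*(-23298) = -58364*(-23298) = 1359764472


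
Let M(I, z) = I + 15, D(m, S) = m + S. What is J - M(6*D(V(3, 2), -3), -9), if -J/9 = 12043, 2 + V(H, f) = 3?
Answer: -108390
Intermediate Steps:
V(H, f) = 1 (V(H, f) = -2 + 3 = 1)
D(m, S) = S + m
J = -108387 (J = -9*12043 = -108387)
M(I, z) = 15 + I
J - M(6*D(V(3, 2), -3), -9) = -108387 - (15 + 6*(-3 + 1)) = -108387 - (15 + 6*(-2)) = -108387 - (15 - 12) = -108387 - 1*3 = -108387 - 3 = -108390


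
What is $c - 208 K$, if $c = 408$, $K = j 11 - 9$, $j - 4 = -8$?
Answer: $11432$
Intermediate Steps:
$j = -4$ ($j = 4 - 8 = -4$)
$K = -53$ ($K = \left(-4\right) 11 - 9 = -44 - 9 = -53$)
$c - 208 K = 408 - -11024 = 408 + 11024 = 11432$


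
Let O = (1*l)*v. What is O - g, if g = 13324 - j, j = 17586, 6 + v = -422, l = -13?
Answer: 9826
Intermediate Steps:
v = -428 (v = -6 - 422 = -428)
g = -4262 (g = 13324 - 1*17586 = 13324 - 17586 = -4262)
O = 5564 (O = (1*(-13))*(-428) = -13*(-428) = 5564)
O - g = 5564 - 1*(-4262) = 5564 + 4262 = 9826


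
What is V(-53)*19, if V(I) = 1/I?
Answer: -19/53 ≈ -0.35849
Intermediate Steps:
V(-53)*19 = 19/(-53) = -1/53*19 = -19/53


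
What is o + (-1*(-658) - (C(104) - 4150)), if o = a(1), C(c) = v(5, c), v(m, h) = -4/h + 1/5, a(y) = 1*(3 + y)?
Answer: 625539/130 ≈ 4811.8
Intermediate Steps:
a(y) = 3 + y
v(m, h) = 1/5 - 4/h (v(m, h) = -4/h + 1*(1/5) = -4/h + 1/5 = 1/5 - 4/h)
C(c) = (-20 + c)/(5*c)
o = 4 (o = 3 + 1 = 4)
o + (-1*(-658) - (C(104) - 4150)) = 4 + (-1*(-658) - ((1/5)*(-20 + 104)/104 - 4150)) = 4 + (658 - ((1/5)*(1/104)*84 - 4150)) = 4 + (658 - (21/130 - 4150)) = 4 + (658 - 1*(-539479/130)) = 4 + (658 + 539479/130) = 4 + 625019/130 = 625539/130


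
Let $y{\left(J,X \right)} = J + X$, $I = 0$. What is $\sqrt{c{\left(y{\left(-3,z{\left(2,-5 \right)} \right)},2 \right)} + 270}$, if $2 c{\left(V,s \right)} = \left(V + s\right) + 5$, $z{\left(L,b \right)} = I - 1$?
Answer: $\frac{\sqrt{1086}}{2} \approx 16.477$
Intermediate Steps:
$z{\left(L,b \right)} = -1$ ($z{\left(L,b \right)} = 0 - 1 = -1$)
$c{\left(V,s \right)} = \frac{5}{2} + \frac{V}{2} + \frac{s}{2}$ ($c{\left(V,s \right)} = \frac{\left(V + s\right) + 5}{2} = \frac{5 + V + s}{2} = \frac{5}{2} + \frac{V}{2} + \frac{s}{2}$)
$\sqrt{c{\left(y{\left(-3,z{\left(2,-5 \right)} \right)},2 \right)} + 270} = \sqrt{\left(\frac{5}{2} + \frac{-3 - 1}{2} + \frac{1}{2} \cdot 2\right) + 270} = \sqrt{\left(\frac{5}{2} + \frac{1}{2} \left(-4\right) + 1\right) + 270} = \sqrt{\left(\frac{5}{2} - 2 + 1\right) + 270} = \sqrt{\frac{3}{2} + 270} = \sqrt{\frac{543}{2}} = \frac{\sqrt{1086}}{2}$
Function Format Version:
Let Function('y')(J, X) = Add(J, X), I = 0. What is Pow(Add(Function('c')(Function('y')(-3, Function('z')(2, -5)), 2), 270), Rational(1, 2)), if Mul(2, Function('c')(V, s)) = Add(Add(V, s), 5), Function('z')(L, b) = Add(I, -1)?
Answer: Mul(Rational(1, 2), Pow(1086, Rational(1, 2))) ≈ 16.477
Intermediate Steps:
Function('z')(L, b) = -1 (Function('z')(L, b) = Add(0, -1) = -1)
Function('c')(V, s) = Add(Rational(5, 2), Mul(Rational(1, 2), V), Mul(Rational(1, 2), s)) (Function('c')(V, s) = Mul(Rational(1, 2), Add(Add(V, s), 5)) = Mul(Rational(1, 2), Add(5, V, s)) = Add(Rational(5, 2), Mul(Rational(1, 2), V), Mul(Rational(1, 2), s)))
Pow(Add(Function('c')(Function('y')(-3, Function('z')(2, -5)), 2), 270), Rational(1, 2)) = Pow(Add(Add(Rational(5, 2), Mul(Rational(1, 2), Add(-3, -1)), Mul(Rational(1, 2), 2)), 270), Rational(1, 2)) = Pow(Add(Add(Rational(5, 2), Mul(Rational(1, 2), -4), 1), 270), Rational(1, 2)) = Pow(Add(Add(Rational(5, 2), -2, 1), 270), Rational(1, 2)) = Pow(Add(Rational(3, 2), 270), Rational(1, 2)) = Pow(Rational(543, 2), Rational(1, 2)) = Mul(Rational(1, 2), Pow(1086, Rational(1, 2)))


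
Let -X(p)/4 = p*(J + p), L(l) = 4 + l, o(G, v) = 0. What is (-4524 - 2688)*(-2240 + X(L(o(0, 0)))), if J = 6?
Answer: 17308800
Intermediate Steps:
X(p) = -4*p*(6 + p)
(-4524 - 2688)*(-2240 + X(L(o(0, 0)))) = (-4524 - 2688)*(-2240 - 4*(4 + 0)*(6 + (4 + 0))) = -7212*(-2240 - 4*4*(6 + 4)) = -7212*(-2240 - 4*4*10) = -7212*(-2240 - 160) = -7212*(-2400) = 17308800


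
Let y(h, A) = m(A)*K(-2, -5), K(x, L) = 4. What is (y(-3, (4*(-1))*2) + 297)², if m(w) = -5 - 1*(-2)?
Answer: 81225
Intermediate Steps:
m(w) = -3 (m(w) = -5 + 2 = -3)
y(h, A) = -12 (y(h, A) = -3*4 = -12)
(y(-3, (4*(-1))*2) + 297)² = (-12 + 297)² = 285² = 81225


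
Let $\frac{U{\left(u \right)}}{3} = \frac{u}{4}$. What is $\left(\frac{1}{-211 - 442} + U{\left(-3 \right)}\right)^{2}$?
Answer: $\frac{34586161}{6822544} \approx 5.0694$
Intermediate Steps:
$U{\left(u \right)} = \frac{3 u}{4}$ ($U{\left(u \right)} = 3 \frac{u}{4} = \frac{3 u}{4}$)
$\left(\frac{1}{-211 - 442} + U{\left(-3 \right)}\right)^{2} = \left(\frac{1}{-211 - 442} + \frac{3}{4} \left(-3\right)\right)^{2} = \left(\frac{1}{-653} - \frac{9}{4}\right)^{2} = \left(- \frac{1}{653} - \frac{9}{4}\right)^{2} = \left(- \frac{5881}{2612}\right)^{2} = \frac{34586161}{6822544}$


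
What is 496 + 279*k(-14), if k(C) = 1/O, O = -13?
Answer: 6169/13 ≈ 474.54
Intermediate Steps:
k(C) = -1/13 (k(C) = 1/(-13) = -1/13)
496 + 279*k(-14) = 496 + 279*(-1/13) = 496 - 279/13 = 6169/13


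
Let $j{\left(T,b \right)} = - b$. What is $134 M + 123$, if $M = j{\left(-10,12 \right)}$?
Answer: $-1485$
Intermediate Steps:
$M = -12$ ($M = \left(-1\right) 12 = -12$)
$134 M + 123 = 134 \left(-12\right) + 123 = -1608 + 123 = -1485$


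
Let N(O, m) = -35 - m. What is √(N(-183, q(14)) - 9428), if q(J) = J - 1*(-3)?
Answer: 2*I*√2370 ≈ 97.365*I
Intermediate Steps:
q(J) = 3 + J (q(J) = J + 3 = 3 + J)
√(N(-183, q(14)) - 9428) = √((-35 - (3 + 14)) - 9428) = √((-35 - 1*17) - 9428) = √((-35 - 17) - 9428) = √(-52 - 9428) = √(-9480) = 2*I*√2370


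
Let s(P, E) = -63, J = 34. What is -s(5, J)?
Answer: 63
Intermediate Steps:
-s(5, J) = -1*(-63) = 63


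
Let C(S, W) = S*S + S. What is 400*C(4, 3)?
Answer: 8000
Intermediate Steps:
C(S, W) = S + S² (C(S, W) = S² + S = S + S²)
400*C(4, 3) = 400*(4*(1 + 4)) = 400*(4*5) = 400*20 = 8000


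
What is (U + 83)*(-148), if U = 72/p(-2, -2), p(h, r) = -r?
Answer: -17612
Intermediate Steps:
U = 36 (U = 72/((-1*(-2))) = 72/2 = 72*(½) = 36)
(U + 83)*(-148) = (36 + 83)*(-148) = 119*(-148) = -17612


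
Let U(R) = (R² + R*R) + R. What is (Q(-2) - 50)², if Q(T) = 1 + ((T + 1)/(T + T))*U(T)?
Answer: 9025/4 ≈ 2256.3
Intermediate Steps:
U(R) = R + 2*R² (U(R) = (R² + R²) + R = 2*R² + R = R + 2*R²)
Q(T) = 1 + (1 + T)*(1 + 2*T)/2 (Q(T) = 1 + ((T + 1)/(T + T))*(T*(1 + 2*T)) = 1 + ((1 + T)/((2*T)))*(T*(1 + 2*T)) = 1 + ((1 + T)*(1/(2*T)))*(T*(1 + 2*T)) = 1 + ((1 + T)/(2*T))*(T*(1 + 2*T)) = 1 + (1 + T)*(1 + 2*T)/2)
(Q(-2) - 50)² = ((3/2 + (-2)² + (3/2)*(-2)) - 50)² = ((3/2 + 4 - 3) - 50)² = (5/2 - 50)² = (-95/2)² = 9025/4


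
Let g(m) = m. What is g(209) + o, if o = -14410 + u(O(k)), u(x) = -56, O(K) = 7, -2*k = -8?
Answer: -14257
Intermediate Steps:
k = 4 (k = -1/2*(-8) = 4)
o = -14466 (o = -14410 - 56 = -14466)
g(209) + o = 209 - 14466 = -14257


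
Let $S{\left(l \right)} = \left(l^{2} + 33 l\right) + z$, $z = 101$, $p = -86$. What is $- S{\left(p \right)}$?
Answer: $-4659$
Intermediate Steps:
$S{\left(l \right)} = 101 + l^{2} + 33 l$ ($S{\left(l \right)} = \left(l^{2} + 33 l\right) + 101 = 101 + l^{2} + 33 l$)
$- S{\left(p \right)} = - (101 + \left(-86\right)^{2} + 33 \left(-86\right)) = - (101 + 7396 - 2838) = \left(-1\right) 4659 = -4659$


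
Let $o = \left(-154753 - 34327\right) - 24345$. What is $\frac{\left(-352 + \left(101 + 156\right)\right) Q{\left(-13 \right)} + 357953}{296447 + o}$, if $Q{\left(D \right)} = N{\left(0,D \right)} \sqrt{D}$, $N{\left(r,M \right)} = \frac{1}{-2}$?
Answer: $\frac{357953}{83022} + \frac{95 i \sqrt{13}}{166044} \approx 4.3115 + 0.0020629 i$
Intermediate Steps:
$N{\left(r,M \right)} = - \frac{1}{2}$
$Q{\left(D \right)} = - \frac{\sqrt{D}}{2}$
$o = -213425$ ($o = -189080 - 24345 = -213425$)
$\frac{\left(-352 + \left(101 + 156\right)\right) Q{\left(-13 \right)} + 357953}{296447 + o} = \frac{\left(-352 + \left(101 + 156\right)\right) \left(- \frac{\sqrt{-13}}{2}\right) + 357953}{296447 - 213425} = \frac{\left(-352 + 257\right) \left(- \frac{i \sqrt{13}}{2}\right) + 357953}{83022} = \left(- 95 \left(- \frac{i \sqrt{13}}{2}\right) + 357953\right) \frac{1}{83022} = \left(\frac{95 i \sqrt{13}}{2} + 357953\right) \frac{1}{83022} = \left(357953 + \frac{95 i \sqrt{13}}{2}\right) \frac{1}{83022} = \frac{357953}{83022} + \frac{95 i \sqrt{13}}{166044}$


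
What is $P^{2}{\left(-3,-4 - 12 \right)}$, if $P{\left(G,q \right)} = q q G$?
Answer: $589824$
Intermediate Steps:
$P{\left(G,q \right)} = G q^{2}$ ($P{\left(G,q \right)} = q^{2} G = G q^{2}$)
$P^{2}{\left(-3,-4 - 12 \right)} = \left(- 3 \left(-4 - 12\right)^{2}\right)^{2} = \left(- 3 \left(-16\right)^{2}\right)^{2} = \left(\left(-3\right) 256\right)^{2} = \left(-768\right)^{2} = 589824$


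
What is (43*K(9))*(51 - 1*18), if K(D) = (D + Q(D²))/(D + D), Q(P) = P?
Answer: 7095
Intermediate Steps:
K(D) = (D + D²)/(2*D) (K(D) = (D + D²)/(D + D) = (D + D²)/((2*D)) = (D + D²)*(1/(2*D)) = (D + D²)/(2*D))
(43*K(9))*(51 - 1*18) = (43*(½ + (½)*9))*(51 - 1*18) = (43*(½ + 9/2))*(51 - 18) = (43*5)*33 = 215*33 = 7095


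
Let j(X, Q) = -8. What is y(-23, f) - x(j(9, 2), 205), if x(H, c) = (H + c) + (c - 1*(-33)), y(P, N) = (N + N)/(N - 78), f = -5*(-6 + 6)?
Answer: -435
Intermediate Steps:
f = 0 (f = -5*0 = 0)
y(P, N) = 2*N/(-78 + N) (y(P, N) = (2*N)/(-78 + N) = 2*N/(-78 + N))
x(H, c) = 33 + H + 2*c (x(H, c) = (H + c) + (c + 33) = (H + c) + (33 + c) = 33 + H + 2*c)
y(-23, f) - x(j(9, 2), 205) = 2*0/(-78 + 0) - (33 - 8 + 2*205) = 2*0/(-78) - (33 - 8 + 410) = 2*0*(-1/78) - 1*435 = 0 - 435 = -435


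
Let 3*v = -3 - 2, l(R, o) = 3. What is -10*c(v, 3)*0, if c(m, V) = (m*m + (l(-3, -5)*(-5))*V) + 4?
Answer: 0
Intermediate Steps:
v = -5/3 (v = (-3 - 2)/3 = (⅓)*(-5) = -5/3 ≈ -1.6667)
c(m, V) = 4 + m² - 15*V (c(m, V) = (m*m + (3*(-5))*V) + 4 = (m² - 15*V) + 4 = 4 + m² - 15*V)
-10*c(v, 3)*0 = -10*(4 + (-5/3)² - 15*3)*0 = -10*(4 + 25/9 - 45)*0 = -10*(-344/9)*0 = (3440/9)*0 = 0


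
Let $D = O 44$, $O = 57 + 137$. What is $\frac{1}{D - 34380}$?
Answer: $- \frac{1}{25844} \approx -3.8694 \cdot 10^{-5}$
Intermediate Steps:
$O = 194$
$D = 8536$ ($D = 194 \cdot 44 = 8536$)
$\frac{1}{D - 34380} = \frac{1}{8536 - 34380} = \frac{1}{-25844} = - \frac{1}{25844}$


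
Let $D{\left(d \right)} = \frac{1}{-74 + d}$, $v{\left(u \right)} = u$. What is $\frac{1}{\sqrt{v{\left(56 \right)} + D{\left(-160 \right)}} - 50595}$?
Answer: $- \frac{11839230}{599005828747} - \frac{3 \sqrt{340678}}{599005828747} \approx -1.9768 \cdot 10^{-5}$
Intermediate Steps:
$\frac{1}{\sqrt{v{\left(56 \right)} + D{\left(-160 \right)}} - 50595} = \frac{1}{\sqrt{56 + \frac{1}{-74 - 160}} - 50595} = \frac{1}{\sqrt{56 + \frac{1}{-234}} - 50595} = \frac{1}{\sqrt{56 - \frac{1}{234}} - 50595} = \frac{1}{\sqrt{\frac{13103}{234}} - 50595} = \frac{1}{\frac{\sqrt{340678}}{78} - 50595} = \frac{1}{-50595 + \frac{\sqrt{340678}}{78}}$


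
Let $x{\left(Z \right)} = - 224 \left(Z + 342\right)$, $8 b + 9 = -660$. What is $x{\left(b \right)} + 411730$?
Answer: $353854$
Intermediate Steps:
$b = - \frac{669}{8}$ ($b = - \frac{9}{8} + \frac{1}{8} \left(-660\right) = - \frac{9}{8} - \frac{165}{2} = - \frac{669}{8} \approx -83.625$)
$x{\left(Z \right)} = -76608 - 224 Z$ ($x{\left(Z \right)} = - 224 \left(342 + Z\right) = -76608 - 224 Z$)
$x{\left(b \right)} + 411730 = \left(-76608 - -18732\right) + 411730 = \left(-76608 + 18732\right) + 411730 = -57876 + 411730 = 353854$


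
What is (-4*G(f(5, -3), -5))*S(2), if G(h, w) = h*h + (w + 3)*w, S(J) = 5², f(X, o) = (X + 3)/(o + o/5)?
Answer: -121000/81 ≈ -1493.8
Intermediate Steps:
f(X, o) = 5*(3 + X)/(6*o) (f(X, o) = (3 + X)/(o + o*(⅕)) = (3 + X)/(o + o/5) = (3 + X)/((6*o/5)) = (3 + X)*(5/(6*o)) = 5*(3 + X)/(6*o))
S(J) = 25
G(h, w) = h² + w*(3 + w) (G(h, w) = h² + (3 + w)*w = h² + w*(3 + w))
(-4*G(f(5, -3), -5))*S(2) = -4*(((⅚)*(3 + 5)/(-3))² + (-5)² + 3*(-5))*25 = -4*(((⅚)*(-⅓)*8)² + 25 - 15)*25 = -4*((-20/9)² + 25 - 15)*25 = -4*(400/81 + 25 - 15)*25 = -4*1210/81*25 = -4840/81*25 = -121000/81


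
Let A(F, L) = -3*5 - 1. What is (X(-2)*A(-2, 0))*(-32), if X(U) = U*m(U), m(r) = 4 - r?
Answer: -6144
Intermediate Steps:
A(F, L) = -16 (A(F, L) = -15 - 1 = -16)
X(U) = U*(4 - U)
(X(-2)*A(-2, 0))*(-32) = (-2*(4 - 1*(-2))*(-16))*(-32) = (-2*(4 + 2)*(-16))*(-32) = (-2*6*(-16))*(-32) = -12*(-16)*(-32) = 192*(-32) = -6144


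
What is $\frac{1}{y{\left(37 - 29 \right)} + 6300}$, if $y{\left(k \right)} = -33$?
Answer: $\frac{1}{6267} \approx 0.00015957$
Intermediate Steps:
$\frac{1}{y{\left(37 - 29 \right)} + 6300} = \frac{1}{-33 + 6300} = \frac{1}{6267}$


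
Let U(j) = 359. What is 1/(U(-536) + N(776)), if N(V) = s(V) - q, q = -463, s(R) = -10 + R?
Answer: 1/1588 ≈ 0.00062972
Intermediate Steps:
N(V) = 453 + V (N(V) = (-10 + V) - 1*(-463) = (-10 + V) + 463 = 453 + V)
1/(U(-536) + N(776)) = 1/(359 + (453 + 776)) = 1/(359 + 1229) = 1/1588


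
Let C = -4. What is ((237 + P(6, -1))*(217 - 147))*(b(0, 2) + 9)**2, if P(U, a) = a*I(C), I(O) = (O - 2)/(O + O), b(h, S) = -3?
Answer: 595350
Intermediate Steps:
I(O) = (-2 + O)/(2*O) (I(O) = (-2 + O)/((2*O)) = (-2 + O)*(1/(2*O)) = (-2 + O)/(2*O))
P(U, a) = 3*a/4 (P(U, a) = a*((1/2)*(-2 - 4)/(-4)) = a*((1/2)*(-1/4)*(-6)) = a*(3/4) = 3*a/4)
((237 + P(6, -1))*(217 - 147))*(b(0, 2) + 9)**2 = ((237 + (3/4)*(-1))*(217 - 147))*(-3 + 9)**2 = ((237 - 3/4)*70)*6**2 = ((945/4)*70)*36 = (33075/2)*36 = 595350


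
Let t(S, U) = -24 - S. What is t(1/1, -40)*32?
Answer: -800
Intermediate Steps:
t(1/1, -40)*32 = (-24 - 1/1)*32 = (-24 - 1*1)*32 = (-24 - 1)*32 = -25*32 = -800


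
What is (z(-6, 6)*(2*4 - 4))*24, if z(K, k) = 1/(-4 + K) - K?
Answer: 2832/5 ≈ 566.40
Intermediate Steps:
(z(-6, 6)*(2*4 - 4))*24 = (((1 - 1*(-6)**2 + 4*(-6))/(-4 - 6))*(2*4 - 4))*24 = (((1 - 1*36 - 24)/(-10))*(8 - 4))*24 = (-(1 - 36 - 24)/10*4)*24 = (-1/10*(-59)*4)*24 = ((59/10)*4)*24 = (118/5)*24 = 2832/5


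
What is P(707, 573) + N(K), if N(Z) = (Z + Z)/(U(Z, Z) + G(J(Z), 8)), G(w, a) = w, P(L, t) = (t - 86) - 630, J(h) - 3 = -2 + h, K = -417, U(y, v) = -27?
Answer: -62515/443 ≈ -141.12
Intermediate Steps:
J(h) = 1 + h (J(h) = 3 + (-2 + h) = 1 + h)
P(L, t) = -716 + t (P(L, t) = (-86 + t) - 630 = -716 + t)
N(Z) = 2*Z/(-26 + Z) (N(Z) = (Z + Z)/(-27 + (1 + Z)) = (2*Z)/(-26 + Z) = 2*Z/(-26 + Z))
P(707, 573) + N(K) = (-716 + 573) + 2*(-417)/(-26 - 417) = -143 + 2*(-417)/(-443) = -143 + 2*(-417)*(-1/443) = -143 + 834/443 = -62515/443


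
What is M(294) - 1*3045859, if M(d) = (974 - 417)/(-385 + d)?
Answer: -277173726/91 ≈ -3.0459e+6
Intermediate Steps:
M(d) = 557/(-385 + d)
M(294) - 1*3045859 = 557/(-385 + 294) - 1*3045859 = 557/(-91) - 3045859 = 557*(-1/91) - 3045859 = -557/91 - 3045859 = -277173726/91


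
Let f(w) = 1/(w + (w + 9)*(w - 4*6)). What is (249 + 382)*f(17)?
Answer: -631/165 ≈ -3.8242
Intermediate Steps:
f(w) = 1/(w + (-24 + w)*(9 + w)) (f(w) = 1/(w + (9 + w)*(w - 24)) = 1/(w + (9 + w)*(-24 + w)) = 1/(w + (-24 + w)*(9 + w)))
(249 + 382)*f(17) = (249 + 382)/(-216 + 17² - 14*17) = 631/(-216 + 289 - 238) = 631/(-165) = 631*(-1/165) = -631/165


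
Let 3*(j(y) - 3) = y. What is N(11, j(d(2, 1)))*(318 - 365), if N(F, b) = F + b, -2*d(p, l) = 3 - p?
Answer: -3901/6 ≈ -650.17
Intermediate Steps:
d(p, l) = -3/2 + p/2 (d(p, l) = -(3 - p)/2 = -3/2 + p/2)
j(y) = 3 + y/3
N(11, j(d(2, 1)))*(318 - 365) = (11 + (3 + (-3/2 + (1/2)*2)/3))*(318 - 365) = (11 + (3 + (-3/2 + 1)/3))*(-47) = (11 + (3 + (1/3)*(-1/2)))*(-47) = (11 + (3 - 1/6))*(-47) = (11 + 17/6)*(-47) = (83/6)*(-47) = -3901/6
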